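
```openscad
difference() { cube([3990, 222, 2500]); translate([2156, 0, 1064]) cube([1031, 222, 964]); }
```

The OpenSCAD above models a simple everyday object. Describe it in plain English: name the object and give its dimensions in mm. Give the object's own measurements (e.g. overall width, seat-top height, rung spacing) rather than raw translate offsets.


A wall 3990 mm long (x), 222 mm thick (y), 2500 mm tall, with a rectangular window opening cut through it. The opening is 1031 mm wide and 964 mm tall; its sill is at z = 1064 mm and its near (−x) edge is 2156 mm from the wall's −x end. The opening passes through the full wall thickness.


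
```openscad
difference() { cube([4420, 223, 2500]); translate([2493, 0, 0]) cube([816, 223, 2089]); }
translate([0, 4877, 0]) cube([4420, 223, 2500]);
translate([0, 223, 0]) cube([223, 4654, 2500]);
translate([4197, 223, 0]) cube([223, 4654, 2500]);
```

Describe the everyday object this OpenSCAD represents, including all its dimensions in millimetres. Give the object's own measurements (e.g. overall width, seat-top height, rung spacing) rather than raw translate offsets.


A single room: four walls, each 2500 mm tall and 223 mm thick, enclosing an outside footprint 4420×5100 mm (x × y), no floor or roof. The front and back walls (−y and +y sides) run the full x-width; the side walls fit between their inner faces. A door opening 816 mm wide and 2089 mm tall is cut through the front wall from the floor up, its −x edge 2493 mm from the wall's −x end.


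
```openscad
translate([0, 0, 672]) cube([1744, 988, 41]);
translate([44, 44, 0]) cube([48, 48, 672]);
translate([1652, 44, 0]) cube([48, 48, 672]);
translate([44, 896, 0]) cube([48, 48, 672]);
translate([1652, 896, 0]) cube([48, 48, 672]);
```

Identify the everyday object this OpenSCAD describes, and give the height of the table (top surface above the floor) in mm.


A table. The table height is 713 mm.

A 1744×988×41 slab sits at z = 672 on four 48 mm square posts — a table. The top surface is at 672 + 41 = 713 mm.


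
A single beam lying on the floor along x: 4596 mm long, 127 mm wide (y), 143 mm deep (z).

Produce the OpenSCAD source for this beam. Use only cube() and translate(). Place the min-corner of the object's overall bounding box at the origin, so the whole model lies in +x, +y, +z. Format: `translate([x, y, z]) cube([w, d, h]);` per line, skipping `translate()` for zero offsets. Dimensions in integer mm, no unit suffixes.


cube([4596, 127, 143]);


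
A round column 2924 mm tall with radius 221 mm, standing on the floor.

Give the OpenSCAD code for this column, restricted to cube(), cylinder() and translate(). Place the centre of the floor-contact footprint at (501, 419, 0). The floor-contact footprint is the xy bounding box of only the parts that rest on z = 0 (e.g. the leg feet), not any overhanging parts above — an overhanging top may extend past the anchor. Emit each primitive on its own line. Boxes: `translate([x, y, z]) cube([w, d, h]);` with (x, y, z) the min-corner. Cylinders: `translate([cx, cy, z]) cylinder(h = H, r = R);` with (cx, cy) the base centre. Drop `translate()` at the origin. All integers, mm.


translate([501, 419, 0]) cylinder(h = 2924, r = 221);


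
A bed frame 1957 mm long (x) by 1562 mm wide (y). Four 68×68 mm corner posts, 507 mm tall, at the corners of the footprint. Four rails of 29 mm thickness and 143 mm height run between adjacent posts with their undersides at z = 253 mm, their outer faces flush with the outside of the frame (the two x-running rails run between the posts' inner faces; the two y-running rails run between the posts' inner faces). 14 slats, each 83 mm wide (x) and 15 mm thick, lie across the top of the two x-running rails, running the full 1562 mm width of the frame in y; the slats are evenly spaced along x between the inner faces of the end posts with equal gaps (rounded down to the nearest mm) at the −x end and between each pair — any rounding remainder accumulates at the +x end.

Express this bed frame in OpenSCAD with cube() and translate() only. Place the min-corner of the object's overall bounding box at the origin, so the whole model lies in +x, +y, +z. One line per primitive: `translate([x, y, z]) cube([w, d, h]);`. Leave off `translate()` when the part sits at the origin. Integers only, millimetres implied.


cube([68, 68, 507]);
translate([0, 1494, 0]) cube([68, 68, 507]);
translate([1889, 0, 0]) cube([68, 68, 507]);
translate([1889, 1494, 0]) cube([68, 68, 507]);
translate([68, 0, 253]) cube([1821, 29, 143]);
translate([68, 1533, 253]) cube([1821, 29, 143]);
translate([0, 68, 253]) cube([29, 1426, 143]);
translate([1928, 68, 253]) cube([29, 1426, 143]);
translate([111, 0, 396]) cube([83, 1562, 15]);
translate([237, 0, 396]) cube([83, 1562, 15]);
translate([363, 0, 396]) cube([83, 1562, 15]);
translate([489, 0, 396]) cube([83, 1562, 15]);
translate([615, 0, 396]) cube([83, 1562, 15]);
translate([741, 0, 396]) cube([83, 1562, 15]);
translate([867, 0, 396]) cube([83, 1562, 15]);
translate([993, 0, 396]) cube([83, 1562, 15]);
translate([1119, 0, 396]) cube([83, 1562, 15]);
translate([1245, 0, 396]) cube([83, 1562, 15]);
translate([1371, 0, 396]) cube([83, 1562, 15]);
translate([1497, 0, 396]) cube([83, 1562, 15]);
translate([1623, 0, 396]) cube([83, 1562, 15]);
translate([1749, 0, 396]) cube([83, 1562, 15]);


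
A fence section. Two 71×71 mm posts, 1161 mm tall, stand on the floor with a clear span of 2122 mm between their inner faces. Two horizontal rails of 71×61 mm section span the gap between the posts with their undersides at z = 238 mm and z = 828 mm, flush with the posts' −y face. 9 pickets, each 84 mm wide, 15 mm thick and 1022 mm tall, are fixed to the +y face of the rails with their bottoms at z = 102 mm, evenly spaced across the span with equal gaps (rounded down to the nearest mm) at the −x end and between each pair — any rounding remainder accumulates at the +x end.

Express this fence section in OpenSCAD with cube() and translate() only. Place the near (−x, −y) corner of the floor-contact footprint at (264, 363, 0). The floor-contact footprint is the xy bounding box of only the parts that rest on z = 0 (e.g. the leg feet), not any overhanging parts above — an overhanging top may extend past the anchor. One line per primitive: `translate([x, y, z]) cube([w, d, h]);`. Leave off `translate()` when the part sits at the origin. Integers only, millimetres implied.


translate([264, 363, 0]) cube([71, 71, 1161]);
translate([2457, 363, 0]) cube([71, 71, 1161]);
translate([335, 363, 238]) cube([2122, 71, 61]);
translate([335, 363, 828]) cube([2122, 71, 61]);
translate([471, 434, 102]) cube([84, 15, 1022]);
translate([691, 434, 102]) cube([84, 15, 1022]);
translate([911, 434, 102]) cube([84, 15, 1022]);
translate([1131, 434, 102]) cube([84, 15, 1022]);
translate([1351, 434, 102]) cube([84, 15, 1022]);
translate([1571, 434, 102]) cube([84, 15, 1022]);
translate([1791, 434, 102]) cube([84, 15, 1022]);
translate([2011, 434, 102]) cube([84, 15, 1022]);
translate([2231, 434, 102]) cube([84, 15, 1022]);


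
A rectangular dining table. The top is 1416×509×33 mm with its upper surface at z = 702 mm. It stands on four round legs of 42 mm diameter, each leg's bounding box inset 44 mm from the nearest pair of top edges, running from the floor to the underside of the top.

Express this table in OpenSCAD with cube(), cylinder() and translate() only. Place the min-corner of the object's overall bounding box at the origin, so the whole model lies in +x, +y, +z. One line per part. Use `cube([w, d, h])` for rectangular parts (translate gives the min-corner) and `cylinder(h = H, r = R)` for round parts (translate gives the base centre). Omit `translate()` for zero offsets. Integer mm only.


translate([0, 0, 669]) cube([1416, 509, 33]);
translate([65, 65, 0]) cylinder(h = 669, r = 21);
translate([1351, 65, 0]) cylinder(h = 669, r = 21);
translate([65, 444, 0]) cylinder(h = 669, r = 21);
translate([1351, 444, 0]) cylinder(h = 669, r = 21);


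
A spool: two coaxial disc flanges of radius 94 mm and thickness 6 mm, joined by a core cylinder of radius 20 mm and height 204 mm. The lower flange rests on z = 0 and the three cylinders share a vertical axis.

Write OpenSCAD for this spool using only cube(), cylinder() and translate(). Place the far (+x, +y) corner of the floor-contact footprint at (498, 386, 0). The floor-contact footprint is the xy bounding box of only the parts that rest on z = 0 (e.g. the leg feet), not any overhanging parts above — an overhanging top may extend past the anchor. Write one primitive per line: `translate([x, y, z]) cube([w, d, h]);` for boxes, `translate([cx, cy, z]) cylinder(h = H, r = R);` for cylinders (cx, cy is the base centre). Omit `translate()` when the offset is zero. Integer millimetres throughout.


translate([404, 292, 0]) cylinder(h = 6, r = 94);
translate([404, 292, 6]) cylinder(h = 204, r = 20);
translate([404, 292, 210]) cylinder(h = 6, r = 94);


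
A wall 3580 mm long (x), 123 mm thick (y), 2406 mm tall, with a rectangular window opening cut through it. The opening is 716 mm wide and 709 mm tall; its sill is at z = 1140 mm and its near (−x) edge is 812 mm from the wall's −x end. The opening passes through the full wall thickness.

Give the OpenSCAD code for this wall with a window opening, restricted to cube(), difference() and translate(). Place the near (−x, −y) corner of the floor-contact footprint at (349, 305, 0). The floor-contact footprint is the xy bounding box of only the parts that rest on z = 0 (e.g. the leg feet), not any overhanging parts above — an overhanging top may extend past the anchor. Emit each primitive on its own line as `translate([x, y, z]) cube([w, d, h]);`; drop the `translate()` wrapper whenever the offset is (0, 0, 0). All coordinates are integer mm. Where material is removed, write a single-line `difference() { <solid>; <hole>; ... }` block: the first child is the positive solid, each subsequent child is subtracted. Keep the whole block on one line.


difference() { translate([349, 305, 0]) cube([3580, 123, 2406]); translate([1161, 305, 1140]) cube([716, 123, 709]); }


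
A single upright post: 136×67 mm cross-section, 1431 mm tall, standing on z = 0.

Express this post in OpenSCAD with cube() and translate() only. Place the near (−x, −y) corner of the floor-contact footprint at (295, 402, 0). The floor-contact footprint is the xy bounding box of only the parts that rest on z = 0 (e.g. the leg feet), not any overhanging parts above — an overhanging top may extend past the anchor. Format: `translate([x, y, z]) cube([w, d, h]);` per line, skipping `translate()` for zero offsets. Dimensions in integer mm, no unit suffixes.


translate([295, 402, 0]) cube([136, 67, 1431]);


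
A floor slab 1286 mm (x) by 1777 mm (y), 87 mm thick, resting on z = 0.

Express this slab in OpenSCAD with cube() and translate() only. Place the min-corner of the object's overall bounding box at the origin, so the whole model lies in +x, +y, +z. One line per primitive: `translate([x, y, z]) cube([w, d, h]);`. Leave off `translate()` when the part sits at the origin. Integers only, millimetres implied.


cube([1286, 1777, 87]);


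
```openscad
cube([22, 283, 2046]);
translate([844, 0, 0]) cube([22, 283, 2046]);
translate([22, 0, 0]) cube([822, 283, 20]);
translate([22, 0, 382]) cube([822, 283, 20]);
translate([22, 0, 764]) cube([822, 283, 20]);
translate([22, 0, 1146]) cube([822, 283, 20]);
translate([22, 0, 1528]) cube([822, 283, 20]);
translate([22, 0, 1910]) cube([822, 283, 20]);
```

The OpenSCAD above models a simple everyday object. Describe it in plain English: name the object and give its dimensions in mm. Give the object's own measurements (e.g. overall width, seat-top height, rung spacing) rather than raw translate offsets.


An open bookshelf. Two side panels, each 22 mm thick, 283 mm deep and 2046 mm tall, stand 866 mm apart (outside-to-outside). Between them sit 6 shelves, each 20 mm thick and 283 mm deep, spanning the full gap between the sides. The bottom shelf rests on the floor (its underside at z = 0) and the clear gap between one shelf's top and the next shelf's underside is 362 mm.


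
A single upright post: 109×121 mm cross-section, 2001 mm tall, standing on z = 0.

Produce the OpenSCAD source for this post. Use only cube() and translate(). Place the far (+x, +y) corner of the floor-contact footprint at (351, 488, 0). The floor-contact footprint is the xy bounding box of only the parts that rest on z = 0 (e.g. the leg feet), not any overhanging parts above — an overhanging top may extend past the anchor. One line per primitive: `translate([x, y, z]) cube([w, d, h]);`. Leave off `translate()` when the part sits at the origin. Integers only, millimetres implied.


translate([242, 367, 0]) cube([109, 121, 2001]);


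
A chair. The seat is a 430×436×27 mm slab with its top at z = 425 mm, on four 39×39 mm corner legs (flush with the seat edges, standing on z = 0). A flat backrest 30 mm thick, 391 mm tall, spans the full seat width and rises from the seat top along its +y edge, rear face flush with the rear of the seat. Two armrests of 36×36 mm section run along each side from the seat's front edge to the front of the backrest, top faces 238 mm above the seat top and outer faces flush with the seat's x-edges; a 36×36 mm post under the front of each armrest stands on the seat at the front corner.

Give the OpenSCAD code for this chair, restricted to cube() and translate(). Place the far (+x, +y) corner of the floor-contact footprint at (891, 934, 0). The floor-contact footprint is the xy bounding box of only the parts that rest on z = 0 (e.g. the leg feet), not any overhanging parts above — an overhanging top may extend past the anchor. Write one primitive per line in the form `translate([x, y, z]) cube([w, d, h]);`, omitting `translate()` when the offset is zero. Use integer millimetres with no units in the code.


translate([461, 498, 398]) cube([430, 436, 27]);
translate([461, 498, 0]) cube([39, 39, 398]);
translate([852, 498, 0]) cube([39, 39, 398]);
translate([461, 895, 0]) cube([39, 39, 398]);
translate([852, 895, 0]) cube([39, 39, 398]);
translate([461, 904, 425]) cube([430, 30, 391]);
translate([461, 498, 627]) cube([36, 406, 36]);
translate([855, 498, 627]) cube([36, 406, 36]);
translate([461, 498, 425]) cube([36, 36, 202]);
translate([855, 498, 425]) cube([36, 36, 202]);


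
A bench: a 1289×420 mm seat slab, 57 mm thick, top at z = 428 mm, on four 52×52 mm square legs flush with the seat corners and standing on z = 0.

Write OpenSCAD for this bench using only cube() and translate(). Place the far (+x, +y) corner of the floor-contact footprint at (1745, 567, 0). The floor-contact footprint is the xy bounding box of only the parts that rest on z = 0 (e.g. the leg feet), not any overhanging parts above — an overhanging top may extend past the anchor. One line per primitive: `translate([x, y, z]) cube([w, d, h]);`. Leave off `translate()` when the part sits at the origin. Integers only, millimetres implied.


translate([456, 147, 371]) cube([1289, 420, 57]);
translate([456, 147, 0]) cube([52, 52, 371]);
translate([456, 515, 0]) cube([52, 52, 371]);
translate([1693, 147, 0]) cube([52, 52, 371]);
translate([1693, 515, 0]) cube([52, 52, 371]);


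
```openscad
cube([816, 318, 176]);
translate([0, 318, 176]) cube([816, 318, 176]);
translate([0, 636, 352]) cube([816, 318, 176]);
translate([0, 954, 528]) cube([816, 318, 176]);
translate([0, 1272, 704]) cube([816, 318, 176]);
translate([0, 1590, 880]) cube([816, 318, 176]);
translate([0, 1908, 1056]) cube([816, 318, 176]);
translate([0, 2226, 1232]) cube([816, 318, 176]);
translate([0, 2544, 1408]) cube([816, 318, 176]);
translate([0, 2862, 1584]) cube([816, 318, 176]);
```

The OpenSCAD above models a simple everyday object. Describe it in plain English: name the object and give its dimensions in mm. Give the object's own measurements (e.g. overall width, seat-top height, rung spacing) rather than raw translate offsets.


A straight staircase of 10 solid steps. Each step is 816 mm wide (x), 318 mm deep (y, the going) and 176 mm tall (the rise). The first step rests on the floor; each subsequent step sits one going further in +y and one rise higher in +z, directly behind and above the previous step with no overlap.


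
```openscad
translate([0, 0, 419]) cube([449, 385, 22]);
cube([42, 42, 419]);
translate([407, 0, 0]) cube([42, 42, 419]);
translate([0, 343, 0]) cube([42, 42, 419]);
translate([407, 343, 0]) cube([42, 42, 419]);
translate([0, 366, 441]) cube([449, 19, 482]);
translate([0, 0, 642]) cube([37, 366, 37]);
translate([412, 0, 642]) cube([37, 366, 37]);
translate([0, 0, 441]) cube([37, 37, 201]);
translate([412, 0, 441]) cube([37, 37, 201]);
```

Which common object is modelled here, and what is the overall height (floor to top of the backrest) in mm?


A chair. The overall height is 923 mm.

A slab on four corner posts with a tall panel at the back — a chair. The seat slab sits at z = 419 with thickness 22, and the 482 mm backrest starts at the seat top, so the overall height is 419 + 22 + 482 = 923 mm.


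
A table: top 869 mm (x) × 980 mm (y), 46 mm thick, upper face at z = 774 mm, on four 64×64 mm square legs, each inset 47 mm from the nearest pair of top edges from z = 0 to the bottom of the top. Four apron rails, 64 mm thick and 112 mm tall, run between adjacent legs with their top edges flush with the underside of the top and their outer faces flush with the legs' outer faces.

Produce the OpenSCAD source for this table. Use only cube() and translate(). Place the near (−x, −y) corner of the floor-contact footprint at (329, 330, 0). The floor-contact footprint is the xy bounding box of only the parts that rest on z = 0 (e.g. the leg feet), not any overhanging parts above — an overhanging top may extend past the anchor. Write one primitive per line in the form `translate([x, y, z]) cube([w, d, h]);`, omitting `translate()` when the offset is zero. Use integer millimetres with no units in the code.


// leg_h = 774 - 46 = 728
// apron z = 728 - 112 = 616
translate([282, 283, 728]) cube([869, 980, 46]);
translate([329, 330, 0]) cube([64, 64, 728]);
translate([1040, 330, 0]) cube([64, 64, 728]);
translate([329, 1152, 0]) cube([64, 64, 728]);
translate([1040, 1152, 0]) cube([64, 64, 728]);
translate([393, 330, 616]) cube([647, 64, 112]);
translate([393, 1152, 616]) cube([647, 64, 112]);
translate([329, 394, 616]) cube([64, 758, 112]);
translate([1040, 394, 616]) cube([64, 758, 112]);


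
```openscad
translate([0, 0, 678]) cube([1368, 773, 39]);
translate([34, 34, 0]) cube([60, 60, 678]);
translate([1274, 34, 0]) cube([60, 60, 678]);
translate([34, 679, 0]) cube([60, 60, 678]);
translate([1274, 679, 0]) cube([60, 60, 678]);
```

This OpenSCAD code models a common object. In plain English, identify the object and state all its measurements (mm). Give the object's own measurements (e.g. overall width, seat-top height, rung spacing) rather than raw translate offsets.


A table: top 1368 mm (x) × 773 mm (y), 39 mm thick, upper face at z = 717 mm, on four 60×60 mm square legs, each inset 34 mm from the nearest pair of top edges from z = 0 to the bottom of the top.


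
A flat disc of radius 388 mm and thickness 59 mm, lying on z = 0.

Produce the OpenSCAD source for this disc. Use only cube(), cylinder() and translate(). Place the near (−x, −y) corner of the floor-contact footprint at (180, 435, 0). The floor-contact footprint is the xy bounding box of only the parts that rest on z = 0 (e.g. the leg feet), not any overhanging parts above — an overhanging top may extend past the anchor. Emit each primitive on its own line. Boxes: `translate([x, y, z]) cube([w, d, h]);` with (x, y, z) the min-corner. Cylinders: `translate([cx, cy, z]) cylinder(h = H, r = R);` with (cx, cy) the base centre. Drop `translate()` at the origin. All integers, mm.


translate([568, 823, 0]) cylinder(h = 59, r = 388);


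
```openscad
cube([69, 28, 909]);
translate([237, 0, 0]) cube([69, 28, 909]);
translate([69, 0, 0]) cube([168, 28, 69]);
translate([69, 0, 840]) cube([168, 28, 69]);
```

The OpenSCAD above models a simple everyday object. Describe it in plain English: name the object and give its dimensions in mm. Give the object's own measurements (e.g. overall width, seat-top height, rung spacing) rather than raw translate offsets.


A rectangular picture frame lying in the x–z plane (depth along y). The opening is 168 mm wide (x) by 771 mm tall (z), surrounded by a border 69 mm wide on all four sides. The frame is 28 mm deep and is made of two full-height vertical stiles with two horizontal rails fitted between them.


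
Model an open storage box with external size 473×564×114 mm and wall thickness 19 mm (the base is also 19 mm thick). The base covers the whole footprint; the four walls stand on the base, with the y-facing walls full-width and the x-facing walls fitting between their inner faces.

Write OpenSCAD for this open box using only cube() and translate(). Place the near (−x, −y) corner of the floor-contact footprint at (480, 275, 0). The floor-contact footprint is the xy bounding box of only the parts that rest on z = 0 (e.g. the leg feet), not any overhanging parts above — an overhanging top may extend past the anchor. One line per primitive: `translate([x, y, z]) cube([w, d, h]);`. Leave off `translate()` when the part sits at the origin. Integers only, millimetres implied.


translate([480, 275, 0]) cube([473, 564, 19]);
translate([480, 275, 19]) cube([473, 19, 95]);
translate([480, 820, 19]) cube([473, 19, 95]);
translate([480, 294, 19]) cube([19, 526, 95]);
translate([934, 294, 19]) cube([19, 526, 95]);


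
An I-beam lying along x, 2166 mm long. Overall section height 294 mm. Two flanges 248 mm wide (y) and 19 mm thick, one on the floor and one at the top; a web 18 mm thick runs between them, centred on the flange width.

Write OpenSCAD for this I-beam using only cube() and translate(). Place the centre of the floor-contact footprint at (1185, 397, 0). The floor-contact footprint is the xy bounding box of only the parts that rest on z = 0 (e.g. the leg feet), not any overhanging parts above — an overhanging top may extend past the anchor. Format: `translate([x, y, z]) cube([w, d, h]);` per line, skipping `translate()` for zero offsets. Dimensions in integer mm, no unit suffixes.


translate([102, 273, 0]) cube([2166, 248, 19]);
translate([102, 388, 19]) cube([2166, 18, 256]);
translate([102, 273, 275]) cube([2166, 248, 19]);


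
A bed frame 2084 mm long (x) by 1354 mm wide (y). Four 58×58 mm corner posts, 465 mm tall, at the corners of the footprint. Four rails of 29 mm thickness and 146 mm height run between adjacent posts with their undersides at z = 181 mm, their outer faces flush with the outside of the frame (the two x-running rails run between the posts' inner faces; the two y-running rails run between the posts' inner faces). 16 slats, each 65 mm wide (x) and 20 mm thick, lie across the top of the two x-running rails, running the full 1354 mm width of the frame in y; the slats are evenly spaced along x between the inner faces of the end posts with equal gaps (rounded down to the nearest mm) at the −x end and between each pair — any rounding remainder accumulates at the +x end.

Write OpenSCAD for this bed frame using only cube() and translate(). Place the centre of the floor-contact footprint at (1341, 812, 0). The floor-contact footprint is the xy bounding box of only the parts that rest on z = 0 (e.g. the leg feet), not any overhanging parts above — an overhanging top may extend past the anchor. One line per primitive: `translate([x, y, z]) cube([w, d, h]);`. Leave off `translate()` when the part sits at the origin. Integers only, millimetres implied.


translate([299, 135, 0]) cube([58, 58, 465]);
translate([299, 1431, 0]) cube([58, 58, 465]);
translate([2325, 135, 0]) cube([58, 58, 465]);
translate([2325, 1431, 0]) cube([58, 58, 465]);
translate([357, 135, 181]) cube([1968, 29, 146]);
translate([357, 1460, 181]) cube([1968, 29, 146]);
translate([299, 193, 181]) cube([29, 1238, 146]);
translate([2354, 193, 181]) cube([29, 1238, 146]);
translate([411, 135, 327]) cube([65, 1354, 20]);
translate([530, 135, 327]) cube([65, 1354, 20]);
translate([649, 135, 327]) cube([65, 1354, 20]);
translate([768, 135, 327]) cube([65, 1354, 20]);
translate([887, 135, 327]) cube([65, 1354, 20]);
translate([1006, 135, 327]) cube([65, 1354, 20]);
translate([1125, 135, 327]) cube([65, 1354, 20]);
translate([1244, 135, 327]) cube([65, 1354, 20]);
translate([1363, 135, 327]) cube([65, 1354, 20]);
translate([1482, 135, 327]) cube([65, 1354, 20]);
translate([1601, 135, 327]) cube([65, 1354, 20]);
translate([1720, 135, 327]) cube([65, 1354, 20]);
translate([1839, 135, 327]) cube([65, 1354, 20]);
translate([1958, 135, 327]) cube([65, 1354, 20]);
translate([2077, 135, 327]) cube([65, 1354, 20]);
translate([2196, 135, 327]) cube([65, 1354, 20]);


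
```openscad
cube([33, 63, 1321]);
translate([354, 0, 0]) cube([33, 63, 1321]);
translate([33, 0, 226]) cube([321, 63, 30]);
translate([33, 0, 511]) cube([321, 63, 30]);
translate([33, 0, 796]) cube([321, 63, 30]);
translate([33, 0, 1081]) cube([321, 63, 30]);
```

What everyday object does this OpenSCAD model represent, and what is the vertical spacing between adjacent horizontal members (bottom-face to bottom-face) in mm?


A ladder. The rung spacing is 285 mm.

Two tall 33×63 posts with 4 short bars between them — a ladder. Adjacent rungs sit at z = 226 and z = 511, so the spacing is 511 − 226 = 285 mm.


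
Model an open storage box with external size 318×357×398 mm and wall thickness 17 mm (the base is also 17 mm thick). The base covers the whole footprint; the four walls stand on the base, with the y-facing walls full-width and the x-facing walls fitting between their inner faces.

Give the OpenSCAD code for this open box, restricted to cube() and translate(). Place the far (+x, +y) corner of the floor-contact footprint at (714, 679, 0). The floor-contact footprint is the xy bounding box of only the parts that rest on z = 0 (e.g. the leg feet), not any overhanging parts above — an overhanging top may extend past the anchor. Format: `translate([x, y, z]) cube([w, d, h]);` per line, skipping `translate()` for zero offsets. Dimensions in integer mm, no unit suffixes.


translate([396, 322, 0]) cube([318, 357, 17]);
translate([396, 322, 17]) cube([318, 17, 381]);
translate([396, 662, 17]) cube([318, 17, 381]);
translate([396, 339, 17]) cube([17, 323, 381]);
translate([697, 339, 17]) cube([17, 323, 381]);


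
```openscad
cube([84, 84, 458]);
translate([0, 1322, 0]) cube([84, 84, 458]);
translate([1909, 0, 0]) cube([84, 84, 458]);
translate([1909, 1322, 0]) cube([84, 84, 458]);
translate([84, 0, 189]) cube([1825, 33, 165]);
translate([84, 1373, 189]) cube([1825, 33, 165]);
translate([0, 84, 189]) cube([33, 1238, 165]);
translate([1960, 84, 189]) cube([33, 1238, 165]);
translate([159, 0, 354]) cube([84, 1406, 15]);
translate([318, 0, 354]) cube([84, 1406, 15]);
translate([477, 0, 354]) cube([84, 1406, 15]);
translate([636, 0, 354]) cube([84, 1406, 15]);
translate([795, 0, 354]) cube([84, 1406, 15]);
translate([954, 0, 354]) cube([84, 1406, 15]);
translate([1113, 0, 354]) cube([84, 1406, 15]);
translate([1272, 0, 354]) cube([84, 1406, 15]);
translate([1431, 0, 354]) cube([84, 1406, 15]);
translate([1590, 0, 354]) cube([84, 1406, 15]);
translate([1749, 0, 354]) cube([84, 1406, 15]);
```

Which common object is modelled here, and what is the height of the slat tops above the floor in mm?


A bed frame. The slat-top height is 369 mm.

Four posts, four rails, and a row of slats — a bed frame. Slats sit on the rails at z = 189 + 165 = 354; with slat thickness 15, the top is 369 mm.


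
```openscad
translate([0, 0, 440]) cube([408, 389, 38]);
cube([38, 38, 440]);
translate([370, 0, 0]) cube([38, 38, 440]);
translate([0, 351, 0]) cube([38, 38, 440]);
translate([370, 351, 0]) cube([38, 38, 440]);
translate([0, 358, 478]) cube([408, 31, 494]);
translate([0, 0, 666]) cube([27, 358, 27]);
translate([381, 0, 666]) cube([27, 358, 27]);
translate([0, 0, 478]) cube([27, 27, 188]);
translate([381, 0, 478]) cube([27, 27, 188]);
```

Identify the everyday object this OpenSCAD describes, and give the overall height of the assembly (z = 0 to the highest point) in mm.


A chair. The overall height is 972 mm.

A slab on four corner posts with a tall panel at the back — a chair. The seat slab sits at z = 440 with thickness 38, and the 494 mm backrest starts at the seat top, so the overall height is 440 + 38 + 494 = 972 mm.


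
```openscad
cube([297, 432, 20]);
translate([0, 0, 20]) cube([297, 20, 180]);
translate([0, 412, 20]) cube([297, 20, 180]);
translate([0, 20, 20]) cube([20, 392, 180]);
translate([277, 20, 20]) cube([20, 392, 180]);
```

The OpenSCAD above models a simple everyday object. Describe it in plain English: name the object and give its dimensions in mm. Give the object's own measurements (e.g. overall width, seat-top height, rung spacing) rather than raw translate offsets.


An open-topped rectangular box: outside dimensions 297×432×200 mm, with a uniform wall and base thickness of 20 mm. The base is a full 297×432 slab on the floor; four walls sit on top of the base. The front and back walls (the −y and +y sides) span the full width; the two side walls fit between them.


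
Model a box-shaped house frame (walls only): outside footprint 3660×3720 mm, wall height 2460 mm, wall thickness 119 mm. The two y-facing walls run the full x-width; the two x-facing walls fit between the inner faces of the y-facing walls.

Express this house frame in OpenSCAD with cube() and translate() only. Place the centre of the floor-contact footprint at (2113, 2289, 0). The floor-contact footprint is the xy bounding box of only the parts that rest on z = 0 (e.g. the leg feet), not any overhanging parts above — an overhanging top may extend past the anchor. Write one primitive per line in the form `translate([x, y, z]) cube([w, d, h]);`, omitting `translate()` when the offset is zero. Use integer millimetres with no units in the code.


translate([283, 429, 0]) cube([3660, 119, 2460]);
translate([283, 4030, 0]) cube([3660, 119, 2460]);
translate([283, 548, 0]) cube([119, 3482, 2460]);
translate([3824, 548, 0]) cube([119, 3482, 2460]);


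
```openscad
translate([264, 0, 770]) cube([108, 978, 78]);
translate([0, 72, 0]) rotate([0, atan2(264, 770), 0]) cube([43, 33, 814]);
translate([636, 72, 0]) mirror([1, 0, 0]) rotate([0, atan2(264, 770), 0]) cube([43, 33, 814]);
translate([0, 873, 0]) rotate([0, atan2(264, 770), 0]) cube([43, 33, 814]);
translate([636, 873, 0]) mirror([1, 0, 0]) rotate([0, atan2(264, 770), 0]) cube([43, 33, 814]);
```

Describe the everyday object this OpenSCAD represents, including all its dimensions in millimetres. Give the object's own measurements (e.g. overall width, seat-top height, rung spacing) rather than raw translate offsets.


A sawhorse. A 108×978×78 mm beam (x, y, z) sits on two A-frame leg pairs. Each pair is two raked legs of 43×33 mm section (33 mm along y) splaying symmetrically in x. Each leg rises 770 mm vertically over 264 mm of horizontal reach and is 814 mm long along its own axis. Every leg's outer bottom edge rests on the floor and its outer top edge meets a bottom edge of the beam — the left legs (tilting toward +x) meet the beam's −x bottom edge, the right legs (their mirror images, tilting toward −x) meet its +x bottom edge — so the leg tops tuck under the beam, the beam's underside is 770 mm above the floor, and the feet are 636 mm apart outside-to-outside with the beam centred between them. The two leg pairs are set in 72 mm from either end of the beam.


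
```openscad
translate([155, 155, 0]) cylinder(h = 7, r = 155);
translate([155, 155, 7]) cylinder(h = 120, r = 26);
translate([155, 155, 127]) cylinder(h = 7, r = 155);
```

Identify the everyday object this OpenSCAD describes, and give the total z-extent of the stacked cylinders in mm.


A spool. The overall height is 134 mm.

Three coaxial cylinders, large–small–large — a spool. Two 7 mm flanges and a 120 mm core give 7 + 120 + 7 = 134 mm.


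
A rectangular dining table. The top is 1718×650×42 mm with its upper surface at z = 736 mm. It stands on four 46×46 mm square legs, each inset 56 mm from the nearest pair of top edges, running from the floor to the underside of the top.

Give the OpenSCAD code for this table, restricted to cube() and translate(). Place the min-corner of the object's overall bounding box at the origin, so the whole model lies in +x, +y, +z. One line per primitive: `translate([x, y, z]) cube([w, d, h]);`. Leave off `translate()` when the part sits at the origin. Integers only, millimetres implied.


translate([0, 0, 694]) cube([1718, 650, 42]);
translate([56, 56, 0]) cube([46, 46, 694]);
translate([1616, 56, 0]) cube([46, 46, 694]);
translate([56, 548, 0]) cube([46, 46, 694]);
translate([1616, 548, 0]) cube([46, 46, 694]);


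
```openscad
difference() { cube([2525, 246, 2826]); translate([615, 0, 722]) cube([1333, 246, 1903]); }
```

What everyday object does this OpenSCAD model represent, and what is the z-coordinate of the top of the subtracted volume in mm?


A wall with a window opening. The window head height is 2625 mm.

A wall with a rectangular opening subtracted — a window. Sill at z = 722, opening 1903 mm tall, so the head is at 722 + 1903 = 2625 mm.


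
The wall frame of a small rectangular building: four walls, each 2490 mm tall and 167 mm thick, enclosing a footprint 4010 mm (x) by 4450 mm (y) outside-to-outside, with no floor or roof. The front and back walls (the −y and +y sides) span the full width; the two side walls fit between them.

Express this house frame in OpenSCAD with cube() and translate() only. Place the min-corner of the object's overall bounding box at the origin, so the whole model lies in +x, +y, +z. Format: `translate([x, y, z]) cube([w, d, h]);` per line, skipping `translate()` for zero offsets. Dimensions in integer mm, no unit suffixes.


cube([4010, 167, 2490]);
translate([0, 4283, 0]) cube([4010, 167, 2490]);
translate([0, 167, 0]) cube([167, 4116, 2490]);
translate([3843, 167, 0]) cube([167, 4116, 2490]);


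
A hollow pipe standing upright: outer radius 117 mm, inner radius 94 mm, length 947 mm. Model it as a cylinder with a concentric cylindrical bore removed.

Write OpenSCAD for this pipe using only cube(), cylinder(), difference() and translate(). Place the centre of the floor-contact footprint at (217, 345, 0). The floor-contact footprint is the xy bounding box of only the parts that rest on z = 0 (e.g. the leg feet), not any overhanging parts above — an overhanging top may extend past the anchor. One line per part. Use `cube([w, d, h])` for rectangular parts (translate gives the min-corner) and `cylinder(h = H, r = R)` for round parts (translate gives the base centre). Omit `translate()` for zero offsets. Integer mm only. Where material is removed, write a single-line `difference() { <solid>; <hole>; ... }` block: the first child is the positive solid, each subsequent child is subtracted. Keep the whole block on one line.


difference() { translate([217, 345, 0]) cylinder(h = 947, r = 117); translate([217, 345, 0]) cylinder(h = 947, r = 94); }


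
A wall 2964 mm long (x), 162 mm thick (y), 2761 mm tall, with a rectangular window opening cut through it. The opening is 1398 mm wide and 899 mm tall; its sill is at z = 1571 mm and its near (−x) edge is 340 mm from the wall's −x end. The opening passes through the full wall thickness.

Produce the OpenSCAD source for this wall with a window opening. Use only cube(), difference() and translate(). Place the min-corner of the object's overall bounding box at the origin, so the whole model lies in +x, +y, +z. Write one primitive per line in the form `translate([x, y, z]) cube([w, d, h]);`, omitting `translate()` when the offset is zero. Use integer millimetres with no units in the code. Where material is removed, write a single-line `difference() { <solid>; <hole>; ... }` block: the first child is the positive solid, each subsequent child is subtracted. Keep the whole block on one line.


difference() { cube([2964, 162, 2761]); translate([340, 0, 1571]) cube([1398, 162, 899]); }


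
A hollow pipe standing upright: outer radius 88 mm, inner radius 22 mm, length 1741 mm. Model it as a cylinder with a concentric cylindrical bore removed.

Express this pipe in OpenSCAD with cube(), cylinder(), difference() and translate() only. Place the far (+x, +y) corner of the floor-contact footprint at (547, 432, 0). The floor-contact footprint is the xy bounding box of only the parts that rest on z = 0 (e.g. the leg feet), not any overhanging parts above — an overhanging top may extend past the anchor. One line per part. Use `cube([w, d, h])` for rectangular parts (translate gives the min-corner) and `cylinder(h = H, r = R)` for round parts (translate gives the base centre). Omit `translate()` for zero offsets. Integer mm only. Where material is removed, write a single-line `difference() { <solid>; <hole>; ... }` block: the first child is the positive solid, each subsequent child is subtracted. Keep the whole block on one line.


difference() { translate([459, 344, 0]) cylinder(h = 1741, r = 88); translate([459, 344, 0]) cylinder(h = 1741, r = 22); }


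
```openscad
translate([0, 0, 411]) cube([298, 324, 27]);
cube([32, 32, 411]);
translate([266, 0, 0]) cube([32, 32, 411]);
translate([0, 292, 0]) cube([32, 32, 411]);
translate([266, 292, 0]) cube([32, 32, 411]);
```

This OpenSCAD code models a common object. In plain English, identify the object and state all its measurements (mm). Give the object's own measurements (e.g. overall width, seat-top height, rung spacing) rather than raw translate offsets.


A four-legged stool. The seat is a 298×324×27 mm slab whose top surface is at z = 438 mm; four square legs, each 32×32 mm in cross-section, run from the floor (z = 0) to the underside of the seat, each flush with a corner of the seat.


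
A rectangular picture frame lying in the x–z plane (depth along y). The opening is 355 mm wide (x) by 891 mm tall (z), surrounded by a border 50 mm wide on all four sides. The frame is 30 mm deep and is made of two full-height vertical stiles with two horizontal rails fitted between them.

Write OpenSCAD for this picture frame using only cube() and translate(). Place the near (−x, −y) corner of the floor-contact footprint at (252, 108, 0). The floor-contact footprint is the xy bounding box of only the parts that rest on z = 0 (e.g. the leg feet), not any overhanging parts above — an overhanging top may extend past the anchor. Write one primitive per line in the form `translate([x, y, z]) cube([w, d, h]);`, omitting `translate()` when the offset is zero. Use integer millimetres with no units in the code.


translate([252, 108, 0]) cube([50, 30, 991]);
translate([657, 108, 0]) cube([50, 30, 991]);
translate([302, 108, 0]) cube([355, 30, 50]);
translate([302, 108, 941]) cube([355, 30, 50]);


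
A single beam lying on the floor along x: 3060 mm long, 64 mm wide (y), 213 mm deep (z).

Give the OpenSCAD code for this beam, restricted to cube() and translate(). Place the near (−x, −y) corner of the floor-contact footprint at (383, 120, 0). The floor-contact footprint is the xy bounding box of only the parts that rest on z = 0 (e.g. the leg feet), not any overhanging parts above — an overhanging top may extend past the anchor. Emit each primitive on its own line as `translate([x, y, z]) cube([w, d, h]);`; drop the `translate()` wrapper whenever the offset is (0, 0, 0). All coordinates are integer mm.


translate([383, 120, 0]) cube([3060, 64, 213]);


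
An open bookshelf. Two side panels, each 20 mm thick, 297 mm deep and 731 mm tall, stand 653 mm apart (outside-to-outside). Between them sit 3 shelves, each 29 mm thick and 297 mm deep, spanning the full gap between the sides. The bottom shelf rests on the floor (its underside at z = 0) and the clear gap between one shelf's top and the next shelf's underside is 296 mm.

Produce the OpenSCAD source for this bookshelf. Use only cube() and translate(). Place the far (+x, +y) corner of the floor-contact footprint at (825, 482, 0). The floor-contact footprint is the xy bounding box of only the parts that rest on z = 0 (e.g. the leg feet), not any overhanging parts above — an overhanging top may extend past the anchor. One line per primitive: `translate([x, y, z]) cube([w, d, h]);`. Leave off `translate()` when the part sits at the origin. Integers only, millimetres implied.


translate([172, 185, 0]) cube([20, 297, 731]);
translate([805, 185, 0]) cube([20, 297, 731]);
translate([192, 185, 0]) cube([613, 297, 29]);
translate([192, 185, 325]) cube([613, 297, 29]);
translate([192, 185, 650]) cube([613, 297, 29]);
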